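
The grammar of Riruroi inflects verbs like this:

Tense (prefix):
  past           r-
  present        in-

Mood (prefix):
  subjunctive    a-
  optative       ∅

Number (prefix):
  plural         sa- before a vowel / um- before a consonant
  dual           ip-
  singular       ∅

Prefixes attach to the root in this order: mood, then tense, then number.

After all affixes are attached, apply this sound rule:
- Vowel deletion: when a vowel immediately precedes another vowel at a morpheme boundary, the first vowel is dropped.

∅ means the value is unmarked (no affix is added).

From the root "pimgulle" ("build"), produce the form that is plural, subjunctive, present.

sinapimgulle

Attach mood subjunctive a- → apimgulle.
Attach tense present in- → inapimgulle.
Attach number plural sa- (before vowel 'i') → sainapimgulle.
Apply vowel deletion: sainapimgulle → sinapimgulle.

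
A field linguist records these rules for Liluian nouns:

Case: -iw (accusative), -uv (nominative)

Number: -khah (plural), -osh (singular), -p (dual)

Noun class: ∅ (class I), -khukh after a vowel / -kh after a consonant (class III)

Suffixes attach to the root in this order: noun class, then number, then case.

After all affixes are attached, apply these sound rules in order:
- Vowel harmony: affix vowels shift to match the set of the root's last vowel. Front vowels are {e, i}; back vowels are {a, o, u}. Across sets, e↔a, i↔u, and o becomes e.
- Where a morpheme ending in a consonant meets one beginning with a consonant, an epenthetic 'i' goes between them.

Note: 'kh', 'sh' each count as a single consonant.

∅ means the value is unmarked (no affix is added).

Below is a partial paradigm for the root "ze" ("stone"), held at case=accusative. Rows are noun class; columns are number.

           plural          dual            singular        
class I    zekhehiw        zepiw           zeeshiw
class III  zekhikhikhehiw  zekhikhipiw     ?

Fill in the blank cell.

zekhikheshiw

Attach noun class class III -khukh (after vowel 'e') → zekhukh.
Attach number singular -osh → zekhukhosh.
Attach case accusative -iw → zekhukhoshiw.
Apply vowel harmony: zekhukhoshiw → zekhikheshiw.
Epenthesis: no change.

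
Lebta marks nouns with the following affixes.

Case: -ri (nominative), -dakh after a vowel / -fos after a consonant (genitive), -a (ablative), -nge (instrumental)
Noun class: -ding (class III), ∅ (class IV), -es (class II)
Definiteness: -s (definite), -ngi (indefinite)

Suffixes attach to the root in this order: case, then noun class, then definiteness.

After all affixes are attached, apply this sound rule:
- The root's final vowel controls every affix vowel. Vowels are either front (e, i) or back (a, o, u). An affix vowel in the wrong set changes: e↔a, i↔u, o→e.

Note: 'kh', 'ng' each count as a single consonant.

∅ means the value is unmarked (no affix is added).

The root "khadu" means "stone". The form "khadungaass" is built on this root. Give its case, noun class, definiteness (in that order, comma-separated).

Segment: khadu-nge-es-s.
case: -nge → instrumental.
noun class: -es → class II.
definiteness: -s → definite.

instrumental, class II, definite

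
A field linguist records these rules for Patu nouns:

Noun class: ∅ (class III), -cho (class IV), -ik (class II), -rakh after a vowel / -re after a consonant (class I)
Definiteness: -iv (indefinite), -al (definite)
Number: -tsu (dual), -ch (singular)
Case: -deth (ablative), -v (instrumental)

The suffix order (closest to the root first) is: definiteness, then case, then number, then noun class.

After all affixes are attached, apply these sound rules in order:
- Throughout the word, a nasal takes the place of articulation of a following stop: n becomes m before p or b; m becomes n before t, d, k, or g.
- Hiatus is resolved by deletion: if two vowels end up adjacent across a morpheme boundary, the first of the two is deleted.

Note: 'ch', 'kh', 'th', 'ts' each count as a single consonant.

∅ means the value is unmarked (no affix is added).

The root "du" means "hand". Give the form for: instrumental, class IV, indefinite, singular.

Attach definiteness indefinite -iv → duiv.
Attach case instrumental -v → duivv.
Attach number singular -ch → duivvch.
Attach noun class class IV -cho → duivvchcho.
Nasal assimilation: no change.
Apply vowel deletion: duivvchcho → divvchcho.

divvchcho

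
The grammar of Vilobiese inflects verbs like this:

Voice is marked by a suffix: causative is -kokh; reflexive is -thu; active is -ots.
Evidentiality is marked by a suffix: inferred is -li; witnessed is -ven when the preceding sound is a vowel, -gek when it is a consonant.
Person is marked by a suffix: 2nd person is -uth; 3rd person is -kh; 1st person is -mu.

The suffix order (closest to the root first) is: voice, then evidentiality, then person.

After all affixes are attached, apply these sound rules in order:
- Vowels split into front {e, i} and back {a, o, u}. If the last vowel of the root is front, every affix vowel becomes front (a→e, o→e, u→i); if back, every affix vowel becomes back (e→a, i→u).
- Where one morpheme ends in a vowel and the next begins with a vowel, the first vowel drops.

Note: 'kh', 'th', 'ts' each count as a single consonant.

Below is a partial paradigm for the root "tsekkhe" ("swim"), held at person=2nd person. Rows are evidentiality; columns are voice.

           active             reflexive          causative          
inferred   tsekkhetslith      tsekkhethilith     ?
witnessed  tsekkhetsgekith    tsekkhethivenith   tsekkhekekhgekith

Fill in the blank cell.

Attach voice causative -kokh → tsekkhekokh.
Attach evidentiality inferred -li → tsekkhekokhli.
Attach person 2nd person -uth → tsekkhekokhliuth.
Apply vowel harmony: tsekkhekokhliuth → tsekkhekekhliith.
Apply vowel deletion: tsekkhekekhliith → tsekkhekekhlith.

tsekkhekekhlith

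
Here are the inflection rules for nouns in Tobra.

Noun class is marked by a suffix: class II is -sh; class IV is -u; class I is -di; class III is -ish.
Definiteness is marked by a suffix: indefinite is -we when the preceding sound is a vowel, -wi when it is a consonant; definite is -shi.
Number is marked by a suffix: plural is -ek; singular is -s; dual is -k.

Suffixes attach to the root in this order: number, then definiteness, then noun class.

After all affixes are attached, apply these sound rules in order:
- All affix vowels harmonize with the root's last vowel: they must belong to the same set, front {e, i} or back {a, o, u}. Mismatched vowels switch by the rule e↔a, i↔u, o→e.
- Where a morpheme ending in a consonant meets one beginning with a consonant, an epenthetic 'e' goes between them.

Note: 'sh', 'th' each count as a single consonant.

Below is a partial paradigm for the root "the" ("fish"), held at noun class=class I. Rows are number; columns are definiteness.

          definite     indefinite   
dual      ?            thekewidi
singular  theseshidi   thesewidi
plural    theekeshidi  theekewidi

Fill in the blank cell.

thekeshidi

Attach number dual -k → thek.
Attach definiteness definite -shi → thekshi.
Attach noun class class I -di → thekshidi.
Vowel harmony: no change.
Apply epenthesis: thekshidi → thekeshidi.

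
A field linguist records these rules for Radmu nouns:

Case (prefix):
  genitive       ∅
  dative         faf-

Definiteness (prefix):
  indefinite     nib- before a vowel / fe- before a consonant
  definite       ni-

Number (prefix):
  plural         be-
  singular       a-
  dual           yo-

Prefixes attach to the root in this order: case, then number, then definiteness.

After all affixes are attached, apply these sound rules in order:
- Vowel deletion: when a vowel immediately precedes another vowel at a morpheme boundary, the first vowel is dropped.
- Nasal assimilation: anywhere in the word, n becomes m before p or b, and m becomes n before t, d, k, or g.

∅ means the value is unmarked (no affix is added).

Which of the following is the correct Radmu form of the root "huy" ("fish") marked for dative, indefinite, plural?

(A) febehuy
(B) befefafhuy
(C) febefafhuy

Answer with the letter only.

C

Attach case dative faf- → fafhuy.
Attach number plural be- → befafhuy.
Attach definiteness indefinite fe- (before consonant 'b') → febefafhuy.
Vowel deletion: no change.
Nasal assimilation: no change.
So the correct form is febefafhuy, option (C).
(A) febehuy is wrong: it uses genitive instead of dative for case.
(B) befefafhuy is wrong: it has the affixes in the wrong order.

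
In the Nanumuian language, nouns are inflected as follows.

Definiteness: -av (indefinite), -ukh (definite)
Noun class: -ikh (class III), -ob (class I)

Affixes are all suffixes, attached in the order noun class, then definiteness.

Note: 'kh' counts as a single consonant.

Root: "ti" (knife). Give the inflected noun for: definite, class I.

tiobukh

Attach noun class class I -ob → tiob.
Attach definiteness definite -ukh → tiobukh.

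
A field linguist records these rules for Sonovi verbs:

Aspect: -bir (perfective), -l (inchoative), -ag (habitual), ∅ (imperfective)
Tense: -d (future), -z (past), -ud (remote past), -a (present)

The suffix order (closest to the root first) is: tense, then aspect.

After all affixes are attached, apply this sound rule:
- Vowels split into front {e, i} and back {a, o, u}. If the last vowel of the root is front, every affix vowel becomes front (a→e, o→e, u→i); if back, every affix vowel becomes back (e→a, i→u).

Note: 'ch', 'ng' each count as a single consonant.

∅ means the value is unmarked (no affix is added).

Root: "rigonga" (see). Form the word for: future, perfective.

rigongadbur

Attach tense future -d → rigongad.
Attach aspect perfective -bir → rigongadbir.
Apply vowel harmony: rigongadbir → rigongadbur.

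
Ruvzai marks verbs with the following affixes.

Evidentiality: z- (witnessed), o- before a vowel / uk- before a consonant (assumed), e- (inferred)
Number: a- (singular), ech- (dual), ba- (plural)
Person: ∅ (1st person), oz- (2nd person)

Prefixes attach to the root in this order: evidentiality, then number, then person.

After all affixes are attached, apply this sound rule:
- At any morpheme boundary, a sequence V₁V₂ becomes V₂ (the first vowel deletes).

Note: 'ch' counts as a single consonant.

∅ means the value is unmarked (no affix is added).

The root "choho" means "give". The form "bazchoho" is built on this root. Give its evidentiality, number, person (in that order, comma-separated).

witnessed, plural, 1st person

Segment: ba-z-choho.
evidentiality: z- → witnessed.
number: ba- → plural.
person: ∅ → 1st person.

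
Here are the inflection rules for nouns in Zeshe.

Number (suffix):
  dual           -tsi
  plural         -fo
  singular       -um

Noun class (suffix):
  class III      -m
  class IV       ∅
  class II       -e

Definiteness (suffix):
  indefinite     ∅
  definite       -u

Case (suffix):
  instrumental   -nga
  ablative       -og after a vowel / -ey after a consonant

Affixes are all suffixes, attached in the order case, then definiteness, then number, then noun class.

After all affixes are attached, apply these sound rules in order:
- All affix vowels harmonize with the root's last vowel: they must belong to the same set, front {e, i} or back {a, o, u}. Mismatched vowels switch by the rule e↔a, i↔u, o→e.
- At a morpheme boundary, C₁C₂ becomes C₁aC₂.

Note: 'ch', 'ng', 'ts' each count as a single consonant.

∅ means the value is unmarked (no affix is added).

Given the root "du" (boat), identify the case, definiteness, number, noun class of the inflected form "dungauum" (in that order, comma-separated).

instrumental, definite, singular, class IV

Segment: du-nga-u-um.
case: -nga → instrumental.
definiteness: -u → definite.
number: -um → singular.
noun class: ∅ → class IV.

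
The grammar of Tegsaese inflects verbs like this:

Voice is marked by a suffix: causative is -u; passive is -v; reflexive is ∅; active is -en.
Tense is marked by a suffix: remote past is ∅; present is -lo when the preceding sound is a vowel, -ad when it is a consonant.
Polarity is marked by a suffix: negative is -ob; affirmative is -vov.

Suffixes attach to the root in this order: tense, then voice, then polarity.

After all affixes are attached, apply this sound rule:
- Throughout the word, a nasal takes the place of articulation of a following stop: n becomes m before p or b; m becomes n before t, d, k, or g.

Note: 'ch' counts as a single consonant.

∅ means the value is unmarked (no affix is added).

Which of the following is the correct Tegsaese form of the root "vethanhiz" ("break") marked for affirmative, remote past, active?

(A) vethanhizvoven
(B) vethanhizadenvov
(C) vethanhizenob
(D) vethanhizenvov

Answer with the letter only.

D

tense = remote past: zero marking, form stays vethanhiz.
Attach voice active -en → vethanhizen.
Attach polarity affirmative -vov → vethanhizenvov.
Nasal assimilation: no change.
So the correct form is vethanhizenvov, option (D).
(B) vethanhizadenvov is wrong: it uses present instead of remote past for tense.
(C) vethanhizenob is wrong: it uses negative instead of affirmative for polarity.
(A) vethanhizvoven is wrong: it has the affixes in the wrong order.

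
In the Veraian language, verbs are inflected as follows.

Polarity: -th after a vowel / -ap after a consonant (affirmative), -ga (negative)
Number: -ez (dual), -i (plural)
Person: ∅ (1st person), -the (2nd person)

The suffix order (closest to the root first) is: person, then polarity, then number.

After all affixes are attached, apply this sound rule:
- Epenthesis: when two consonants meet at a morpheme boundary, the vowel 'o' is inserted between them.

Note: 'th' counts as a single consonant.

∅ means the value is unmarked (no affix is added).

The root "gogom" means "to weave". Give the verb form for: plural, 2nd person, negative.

gogomothegai

Attach person 2nd person -the → gogomthe.
Attach polarity negative -ga → gogomthega.
Attach number plural -i → gogomthegai.
Apply epenthesis: gogomthegai → gogomothegai.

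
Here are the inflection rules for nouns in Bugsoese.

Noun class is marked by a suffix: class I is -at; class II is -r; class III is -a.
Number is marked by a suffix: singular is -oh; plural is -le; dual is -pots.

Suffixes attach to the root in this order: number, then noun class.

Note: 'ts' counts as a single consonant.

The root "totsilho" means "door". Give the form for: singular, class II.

Attach number singular -oh → totsilhooh.
Attach noun class class II -r → totsilhoohr.

totsilhoohr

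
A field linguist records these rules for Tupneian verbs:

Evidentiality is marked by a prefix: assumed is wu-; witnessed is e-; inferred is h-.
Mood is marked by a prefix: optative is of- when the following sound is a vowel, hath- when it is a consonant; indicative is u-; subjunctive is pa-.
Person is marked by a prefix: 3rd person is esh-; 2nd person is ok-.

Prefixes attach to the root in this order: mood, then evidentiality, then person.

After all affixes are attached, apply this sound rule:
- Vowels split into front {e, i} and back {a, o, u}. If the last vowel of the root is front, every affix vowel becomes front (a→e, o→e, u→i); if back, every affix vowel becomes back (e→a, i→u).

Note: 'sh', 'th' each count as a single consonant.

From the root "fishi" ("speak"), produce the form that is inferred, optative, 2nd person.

Attach mood optative hath- (before consonant 'f') → hathfishi.
Attach evidentiality inferred h- → hhathfishi.
Attach person 2nd person ok- → okhhathfishi.
Apply vowel harmony: okhhathfishi → ekhhethfishi.

ekhhethfishi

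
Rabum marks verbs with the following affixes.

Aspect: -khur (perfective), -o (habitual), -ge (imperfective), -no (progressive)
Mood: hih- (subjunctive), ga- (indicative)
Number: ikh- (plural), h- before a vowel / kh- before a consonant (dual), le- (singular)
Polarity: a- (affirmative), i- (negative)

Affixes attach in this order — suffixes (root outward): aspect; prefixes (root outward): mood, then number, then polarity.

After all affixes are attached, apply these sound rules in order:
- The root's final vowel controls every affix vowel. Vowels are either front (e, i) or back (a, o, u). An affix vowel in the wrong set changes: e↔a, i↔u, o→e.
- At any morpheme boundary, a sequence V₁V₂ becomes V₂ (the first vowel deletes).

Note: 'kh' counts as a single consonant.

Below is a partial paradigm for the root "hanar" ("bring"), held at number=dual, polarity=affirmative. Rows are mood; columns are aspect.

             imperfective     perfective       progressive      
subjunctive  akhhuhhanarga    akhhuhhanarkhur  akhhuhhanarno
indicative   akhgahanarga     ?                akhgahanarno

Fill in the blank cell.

akhgahanarkhur

Attach aspect perfective -khur → hanarkhur.
Attach mood indicative ga- → gahanarkhur.
Attach number dual kh- (before consonant 'g') → khgahanarkhur.
Attach polarity affirmative a- → akhgahanarkhur.
Vowel harmony: no change.
Vowel deletion: no change.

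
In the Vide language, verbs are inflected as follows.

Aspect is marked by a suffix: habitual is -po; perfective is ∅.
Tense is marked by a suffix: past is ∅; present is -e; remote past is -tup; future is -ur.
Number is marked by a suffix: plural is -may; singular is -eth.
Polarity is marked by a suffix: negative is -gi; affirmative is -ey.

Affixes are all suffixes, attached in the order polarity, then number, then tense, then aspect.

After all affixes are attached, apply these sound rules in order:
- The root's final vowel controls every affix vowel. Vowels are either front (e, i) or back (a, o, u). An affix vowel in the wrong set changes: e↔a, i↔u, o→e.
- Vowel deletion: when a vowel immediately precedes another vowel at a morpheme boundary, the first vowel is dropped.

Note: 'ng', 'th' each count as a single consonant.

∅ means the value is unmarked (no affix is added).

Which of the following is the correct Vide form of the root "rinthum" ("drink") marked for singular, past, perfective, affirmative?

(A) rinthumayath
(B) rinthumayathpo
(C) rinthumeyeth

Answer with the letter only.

A

Attach polarity affirmative -ey → rinthumey.
Attach number singular -eth → rinthumeyeth.
tense = past: zero marking, form stays rinthumeyeth.
aspect = perfective: zero marking, form stays rinthumeyeth.
Apply vowel harmony: rinthumeyeth → rinthumayath.
Vowel deletion: no change.
So the correct form is rinthumayath, option (A).
(B) rinthumayathpo is wrong: it uses habitual instead of perfective for aspect.
(C) rinthumeyeth is wrong: it fails to apply the sound rule(s).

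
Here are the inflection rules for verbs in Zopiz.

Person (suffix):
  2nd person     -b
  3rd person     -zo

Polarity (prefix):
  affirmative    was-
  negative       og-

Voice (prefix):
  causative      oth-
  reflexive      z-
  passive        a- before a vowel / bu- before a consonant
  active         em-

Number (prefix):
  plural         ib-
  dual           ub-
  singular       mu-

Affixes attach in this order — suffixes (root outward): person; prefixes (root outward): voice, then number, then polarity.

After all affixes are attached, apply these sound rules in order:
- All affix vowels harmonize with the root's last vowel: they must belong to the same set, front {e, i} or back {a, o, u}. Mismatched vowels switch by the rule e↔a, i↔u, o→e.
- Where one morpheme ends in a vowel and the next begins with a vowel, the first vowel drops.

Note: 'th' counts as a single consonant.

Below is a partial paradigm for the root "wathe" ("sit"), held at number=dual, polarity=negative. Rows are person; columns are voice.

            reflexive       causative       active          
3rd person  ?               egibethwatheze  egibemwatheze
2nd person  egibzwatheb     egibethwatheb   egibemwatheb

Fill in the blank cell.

egibzwatheze

Attach person 3rd person -zo → wathezo.
Attach voice reflexive z- → zwathezo.
Attach number dual ub- → ubzwathezo.
Attach polarity negative og- → ogubzwathezo.
Apply vowel harmony: ogubzwathezo → egibzwatheze.
Vowel deletion: no change.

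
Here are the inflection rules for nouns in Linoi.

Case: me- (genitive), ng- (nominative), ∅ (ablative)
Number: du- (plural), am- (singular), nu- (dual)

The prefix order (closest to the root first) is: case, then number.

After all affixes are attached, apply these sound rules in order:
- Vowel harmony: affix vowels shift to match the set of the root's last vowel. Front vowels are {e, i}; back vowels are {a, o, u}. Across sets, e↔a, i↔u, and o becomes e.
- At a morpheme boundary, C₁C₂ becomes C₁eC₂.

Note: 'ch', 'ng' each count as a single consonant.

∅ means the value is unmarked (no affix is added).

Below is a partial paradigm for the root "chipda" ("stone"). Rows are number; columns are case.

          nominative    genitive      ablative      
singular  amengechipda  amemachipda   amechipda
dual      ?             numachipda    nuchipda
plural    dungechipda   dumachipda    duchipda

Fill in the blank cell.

Attach case nominative ng- → ngchipda.
Attach number dual nu- → nungchipda.
Vowel harmony: no change.
Apply epenthesis: nungchipda → nungechipda.

nungechipda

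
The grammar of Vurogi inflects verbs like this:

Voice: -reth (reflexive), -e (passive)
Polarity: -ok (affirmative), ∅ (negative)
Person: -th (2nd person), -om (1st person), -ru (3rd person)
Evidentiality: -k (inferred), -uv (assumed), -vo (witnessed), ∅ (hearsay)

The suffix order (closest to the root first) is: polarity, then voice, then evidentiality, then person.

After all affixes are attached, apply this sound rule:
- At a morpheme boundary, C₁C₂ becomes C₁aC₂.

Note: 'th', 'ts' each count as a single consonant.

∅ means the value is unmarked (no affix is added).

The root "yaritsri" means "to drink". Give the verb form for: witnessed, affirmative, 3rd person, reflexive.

yaritsriokarethavoru

Attach polarity affirmative -ok → yaritsriok.
Attach voice reflexive -reth → yaritsriokreth.
Attach evidentiality witnessed -vo → yaritsriokrethvo.
Attach person 3rd person -ru → yaritsriokrethvoru.
Apply epenthesis: yaritsriokrethvoru → yaritsriokarethavoru.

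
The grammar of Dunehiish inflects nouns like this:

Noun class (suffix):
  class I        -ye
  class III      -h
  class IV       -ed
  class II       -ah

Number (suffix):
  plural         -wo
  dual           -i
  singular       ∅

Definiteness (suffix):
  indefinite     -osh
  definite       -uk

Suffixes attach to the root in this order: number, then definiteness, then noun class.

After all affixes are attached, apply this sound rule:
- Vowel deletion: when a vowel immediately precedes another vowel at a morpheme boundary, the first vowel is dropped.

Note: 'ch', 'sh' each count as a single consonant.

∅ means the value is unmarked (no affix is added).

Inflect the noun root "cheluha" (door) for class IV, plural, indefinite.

Attach number plural -wo → cheluhawo.
Attach definiteness indefinite -osh → cheluhawoosh.
Attach noun class class IV -ed → cheluhawooshed.
Apply vowel deletion: cheluhawooshed → cheluhawoshed.

cheluhawoshed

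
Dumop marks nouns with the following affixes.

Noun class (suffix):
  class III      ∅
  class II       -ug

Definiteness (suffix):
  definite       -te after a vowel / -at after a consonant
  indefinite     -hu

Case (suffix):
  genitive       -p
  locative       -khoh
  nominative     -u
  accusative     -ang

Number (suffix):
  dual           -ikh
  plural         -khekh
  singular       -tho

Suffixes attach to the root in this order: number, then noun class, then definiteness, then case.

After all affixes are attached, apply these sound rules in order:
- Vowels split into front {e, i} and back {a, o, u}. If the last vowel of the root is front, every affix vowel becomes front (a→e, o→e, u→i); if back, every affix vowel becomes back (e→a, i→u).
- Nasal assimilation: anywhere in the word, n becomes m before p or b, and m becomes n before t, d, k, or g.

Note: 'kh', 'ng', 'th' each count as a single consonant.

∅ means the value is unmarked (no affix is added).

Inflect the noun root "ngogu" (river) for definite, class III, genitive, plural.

ngogukhakhatp

Attach number plural -khekh → ngogukhekh.
noun class = class III: zero marking, form stays ngogukhekh.
Attach definiteness definite -at (after consonant 'kh') → ngogukhekhat.
Attach case genitive -p → ngogukhekhatp.
Apply vowel harmony: ngogukhekhatp → ngogukhakhatp.
Nasal assimilation: no change.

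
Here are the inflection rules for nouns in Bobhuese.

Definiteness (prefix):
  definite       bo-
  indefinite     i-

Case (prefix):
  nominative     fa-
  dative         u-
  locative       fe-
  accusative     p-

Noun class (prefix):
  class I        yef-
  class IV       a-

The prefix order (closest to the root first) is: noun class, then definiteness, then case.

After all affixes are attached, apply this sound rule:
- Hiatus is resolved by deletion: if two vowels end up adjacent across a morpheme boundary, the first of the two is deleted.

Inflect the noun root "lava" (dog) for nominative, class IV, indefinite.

Attach noun class class IV a- → alava.
Attach definiteness indefinite i- → ialava.
Attach case nominative fa- → faialava.
Apply vowel deletion: faialava → falava.

falava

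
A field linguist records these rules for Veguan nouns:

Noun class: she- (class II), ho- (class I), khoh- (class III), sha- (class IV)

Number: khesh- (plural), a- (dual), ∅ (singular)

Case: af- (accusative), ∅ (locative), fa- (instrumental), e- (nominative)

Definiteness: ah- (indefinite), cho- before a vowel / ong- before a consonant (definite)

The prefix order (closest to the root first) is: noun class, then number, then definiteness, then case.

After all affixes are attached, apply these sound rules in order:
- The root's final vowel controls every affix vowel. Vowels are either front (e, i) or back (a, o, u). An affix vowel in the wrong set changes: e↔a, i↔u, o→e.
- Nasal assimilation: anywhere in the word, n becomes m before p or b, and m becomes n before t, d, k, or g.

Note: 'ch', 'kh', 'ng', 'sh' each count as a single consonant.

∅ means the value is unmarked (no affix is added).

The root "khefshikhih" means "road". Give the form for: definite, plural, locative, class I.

engkheshhekhefshikhih

Attach noun class class I ho- → hokhefshikhih.
Attach number plural khesh- → kheshhokhefshikhih.
Attach definiteness definite ong- (before consonant 'kh') → ongkheshhokhefshikhih.
case = locative: zero marking, form stays ongkheshhokhefshikhih.
Apply vowel harmony: ongkheshhokhefshikhih → engkheshhekhefshikhih.
Nasal assimilation: no change.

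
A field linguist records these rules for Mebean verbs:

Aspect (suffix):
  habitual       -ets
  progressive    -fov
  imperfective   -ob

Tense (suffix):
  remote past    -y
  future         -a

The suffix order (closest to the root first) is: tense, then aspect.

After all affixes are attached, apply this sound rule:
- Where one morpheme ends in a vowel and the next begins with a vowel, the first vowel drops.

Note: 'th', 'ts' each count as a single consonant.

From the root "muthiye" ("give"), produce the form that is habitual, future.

Attach tense future -a → muthiyea.
Attach aspect habitual -ets → muthiyeaets.
Apply vowel deletion: muthiyeaets → muthiyets.

muthiyets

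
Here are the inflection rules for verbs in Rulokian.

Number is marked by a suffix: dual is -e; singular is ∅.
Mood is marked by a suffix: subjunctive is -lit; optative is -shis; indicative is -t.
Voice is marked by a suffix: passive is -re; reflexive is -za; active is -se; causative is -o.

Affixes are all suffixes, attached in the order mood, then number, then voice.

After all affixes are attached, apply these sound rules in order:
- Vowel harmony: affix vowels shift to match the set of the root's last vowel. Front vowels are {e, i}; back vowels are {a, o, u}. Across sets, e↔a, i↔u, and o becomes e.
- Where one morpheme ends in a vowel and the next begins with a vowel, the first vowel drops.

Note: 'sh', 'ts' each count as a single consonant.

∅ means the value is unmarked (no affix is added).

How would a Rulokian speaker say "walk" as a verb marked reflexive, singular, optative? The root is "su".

Attach mood optative -shis → sushis.
number = singular: zero marking, form stays sushis.
Attach voice reflexive -za → sushisza.
Apply vowel harmony: sushisza → sushusza.
Vowel deletion: no change.

sushusza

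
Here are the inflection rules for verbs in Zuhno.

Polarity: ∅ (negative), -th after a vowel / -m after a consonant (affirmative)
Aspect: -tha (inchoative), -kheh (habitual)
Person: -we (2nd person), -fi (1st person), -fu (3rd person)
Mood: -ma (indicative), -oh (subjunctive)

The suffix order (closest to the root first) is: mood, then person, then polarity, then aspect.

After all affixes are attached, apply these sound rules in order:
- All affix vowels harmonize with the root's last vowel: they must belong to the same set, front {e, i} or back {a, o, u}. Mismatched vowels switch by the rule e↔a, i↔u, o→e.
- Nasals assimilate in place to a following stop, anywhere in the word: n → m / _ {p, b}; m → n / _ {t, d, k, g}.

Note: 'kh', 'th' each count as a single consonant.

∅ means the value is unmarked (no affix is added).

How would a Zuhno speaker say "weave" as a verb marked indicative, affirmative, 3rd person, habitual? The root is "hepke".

hepkemefithkheh

Attach mood indicative -ma → hepkema.
Attach person 3rd person -fu → hepkemafu.
Attach polarity affirmative -th (after vowel 'u') → hepkemafuth.
Attach aspect habitual -kheh → hepkemafuthkheh.
Apply vowel harmony: hepkemafuthkheh → hepkemefithkheh.
Nasal assimilation: no change.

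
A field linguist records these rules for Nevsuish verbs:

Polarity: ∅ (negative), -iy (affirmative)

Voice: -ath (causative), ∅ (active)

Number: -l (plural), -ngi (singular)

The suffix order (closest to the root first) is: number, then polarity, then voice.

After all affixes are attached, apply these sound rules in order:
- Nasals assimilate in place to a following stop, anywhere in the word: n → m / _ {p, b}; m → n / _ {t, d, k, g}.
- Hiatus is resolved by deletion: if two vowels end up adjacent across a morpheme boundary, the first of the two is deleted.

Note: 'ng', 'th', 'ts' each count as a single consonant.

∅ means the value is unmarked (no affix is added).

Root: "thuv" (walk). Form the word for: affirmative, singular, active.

thuvngiy

Attach number singular -ngi → thuvngi.
Attach polarity affirmative -iy → thuvngiiy.
voice = active: zero marking, form stays thuvngiiy.
Nasal assimilation: no change.
Apply vowel deletion: thuvngiiy → thuvngiy.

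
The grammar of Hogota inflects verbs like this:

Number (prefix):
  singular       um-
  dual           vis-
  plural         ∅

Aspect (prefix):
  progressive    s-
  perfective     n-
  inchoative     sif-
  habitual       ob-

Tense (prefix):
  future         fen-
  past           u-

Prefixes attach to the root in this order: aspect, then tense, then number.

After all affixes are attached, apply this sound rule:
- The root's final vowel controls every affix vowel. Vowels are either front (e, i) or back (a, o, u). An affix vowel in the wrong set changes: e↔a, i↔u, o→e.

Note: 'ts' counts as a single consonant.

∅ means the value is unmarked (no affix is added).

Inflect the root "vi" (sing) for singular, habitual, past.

imiebvi

Attach aspect habitual ob- → obvi.
Attach tense past u- → uobvi.
Attach number singular um- → umuobvi.
Apply vowel harmony: umuobvi → imiebvi.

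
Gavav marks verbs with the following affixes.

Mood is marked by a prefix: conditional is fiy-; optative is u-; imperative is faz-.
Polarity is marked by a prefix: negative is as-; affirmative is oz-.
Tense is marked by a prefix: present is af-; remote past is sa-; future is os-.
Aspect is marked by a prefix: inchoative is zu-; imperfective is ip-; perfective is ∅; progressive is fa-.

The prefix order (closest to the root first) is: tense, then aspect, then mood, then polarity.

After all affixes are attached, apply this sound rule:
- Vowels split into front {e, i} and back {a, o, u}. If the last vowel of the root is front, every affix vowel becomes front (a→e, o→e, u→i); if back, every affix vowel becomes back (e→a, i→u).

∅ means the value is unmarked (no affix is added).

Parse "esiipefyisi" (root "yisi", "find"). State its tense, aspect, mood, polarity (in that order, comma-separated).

present, imperfective, optative, negative

Segment: as-u-ip-af-yisi.
tense: af- → present.
aspect: ip- → imperfective.
mood: u- → optative.
polarity: as- → negative.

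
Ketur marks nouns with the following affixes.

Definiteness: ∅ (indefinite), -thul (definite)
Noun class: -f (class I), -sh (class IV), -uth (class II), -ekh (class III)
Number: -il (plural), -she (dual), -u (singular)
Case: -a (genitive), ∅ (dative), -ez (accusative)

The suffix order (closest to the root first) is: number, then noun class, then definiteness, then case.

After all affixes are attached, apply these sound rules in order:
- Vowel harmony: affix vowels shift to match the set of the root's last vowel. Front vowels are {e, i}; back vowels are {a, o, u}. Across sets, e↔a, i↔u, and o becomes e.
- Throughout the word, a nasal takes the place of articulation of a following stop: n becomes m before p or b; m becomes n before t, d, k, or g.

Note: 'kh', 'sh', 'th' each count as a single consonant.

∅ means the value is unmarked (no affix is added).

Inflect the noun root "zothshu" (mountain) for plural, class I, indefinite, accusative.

Attach number plural -il → zothshuil.
Attach noun class class I -f → zothshuilf.
definiteness = indefinite: zero marking, form stays zothshuilf.
Attach case accusative -ez → zothshuilfez.
Apply vowel harmony: zothshuilfez → zothshuulfaz.
Nasal assimilation: no change.

zothshuulfaz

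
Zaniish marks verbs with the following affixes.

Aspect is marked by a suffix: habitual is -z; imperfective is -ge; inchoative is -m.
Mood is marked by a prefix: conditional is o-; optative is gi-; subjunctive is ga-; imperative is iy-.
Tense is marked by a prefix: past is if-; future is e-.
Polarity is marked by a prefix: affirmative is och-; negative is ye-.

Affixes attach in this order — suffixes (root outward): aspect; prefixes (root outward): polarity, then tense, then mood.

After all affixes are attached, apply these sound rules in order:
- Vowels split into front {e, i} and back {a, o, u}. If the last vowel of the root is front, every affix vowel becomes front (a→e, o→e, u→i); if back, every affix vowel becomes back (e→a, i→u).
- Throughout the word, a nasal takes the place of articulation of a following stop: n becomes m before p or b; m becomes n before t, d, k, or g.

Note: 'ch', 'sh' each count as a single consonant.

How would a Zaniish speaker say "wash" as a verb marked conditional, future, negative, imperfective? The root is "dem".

eeyedenge

Attach polarity negative ye- → yedem.
Attach tense future e- → eyedem.
Attach aspect imperfective -ge → eyedemge.
Attach mood conditional o- → oeyedemge.
Apply vowel harmony: oeyedemge → eeyedemge.
Apply nasal assimilation: eeyedemge → eeyedenge.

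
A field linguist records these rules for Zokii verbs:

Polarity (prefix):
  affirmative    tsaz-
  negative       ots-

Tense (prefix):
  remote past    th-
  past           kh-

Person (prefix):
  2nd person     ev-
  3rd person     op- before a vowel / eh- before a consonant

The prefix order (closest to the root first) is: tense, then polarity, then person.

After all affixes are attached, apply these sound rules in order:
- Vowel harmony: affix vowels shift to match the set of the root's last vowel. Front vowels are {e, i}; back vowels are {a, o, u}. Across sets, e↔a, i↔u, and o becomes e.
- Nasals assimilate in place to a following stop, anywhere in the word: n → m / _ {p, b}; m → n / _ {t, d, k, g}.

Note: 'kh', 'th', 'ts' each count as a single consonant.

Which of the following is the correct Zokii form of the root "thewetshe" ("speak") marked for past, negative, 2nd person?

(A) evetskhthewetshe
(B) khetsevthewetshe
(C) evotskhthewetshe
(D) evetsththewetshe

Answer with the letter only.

A

Attach tense past kh- → khthewetshe.
Attach polarity negative ots- → otskhthewetshe.
Attach person 2nd person ev- → evotskhthewetshe.
Apply vowel harmony: evotskhthewetshe → evetskhthewetshe.
Nasal assimilation: no change.
So the correct form is evetskhthewetshe, option (A).
(C) evotskhthewetshe is wrong: it fails to apply the sound rule(s).
(B) khetsevthewetshe is wrong: it has the affixes in the wrong order.
(D) evetsththewetshe is wrong: it uses remote past instead of past for tense.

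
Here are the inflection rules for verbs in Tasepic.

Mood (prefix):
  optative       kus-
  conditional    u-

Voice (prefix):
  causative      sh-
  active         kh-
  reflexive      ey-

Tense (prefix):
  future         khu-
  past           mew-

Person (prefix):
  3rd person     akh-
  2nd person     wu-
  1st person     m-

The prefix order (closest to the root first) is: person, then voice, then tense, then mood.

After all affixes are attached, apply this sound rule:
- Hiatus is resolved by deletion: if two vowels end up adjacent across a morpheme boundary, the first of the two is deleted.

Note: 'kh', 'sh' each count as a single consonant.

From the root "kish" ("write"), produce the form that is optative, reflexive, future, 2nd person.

Attach person 2nd person wu- → wukish.
Attach voice reflexive ey- → eywukish.
Attach tense future khu- → khueywukish.
Attach mood optative kus- → kuskhueywukish.
Apply vowel deletion: kuskhueywukish → kuskheywukish.

kuskheywukish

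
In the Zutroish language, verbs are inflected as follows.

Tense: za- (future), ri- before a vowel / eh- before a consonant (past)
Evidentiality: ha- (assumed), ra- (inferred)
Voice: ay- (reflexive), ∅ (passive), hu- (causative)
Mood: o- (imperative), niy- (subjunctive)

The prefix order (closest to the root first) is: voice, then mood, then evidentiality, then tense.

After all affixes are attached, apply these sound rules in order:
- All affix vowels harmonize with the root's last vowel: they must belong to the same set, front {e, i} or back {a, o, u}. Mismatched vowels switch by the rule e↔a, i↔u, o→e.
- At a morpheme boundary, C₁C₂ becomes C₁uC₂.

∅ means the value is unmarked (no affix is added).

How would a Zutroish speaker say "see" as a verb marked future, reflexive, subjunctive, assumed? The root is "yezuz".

Attach voice reflexive ay- → ayyezuz.
Attach mood subjunctive niy- → niyayyezuz.
Attach evidentiality assumed ha- → haniyayyezuz.
Attach tense future za- → zahaniyayyezuz.
Apply vowel harmony: zahaniyayyezuz → zahanuyayyezuz.
Apply epenthesis: zahanuyayyezuz → zahanuyayuyezuz.

zahanuyayuyezuz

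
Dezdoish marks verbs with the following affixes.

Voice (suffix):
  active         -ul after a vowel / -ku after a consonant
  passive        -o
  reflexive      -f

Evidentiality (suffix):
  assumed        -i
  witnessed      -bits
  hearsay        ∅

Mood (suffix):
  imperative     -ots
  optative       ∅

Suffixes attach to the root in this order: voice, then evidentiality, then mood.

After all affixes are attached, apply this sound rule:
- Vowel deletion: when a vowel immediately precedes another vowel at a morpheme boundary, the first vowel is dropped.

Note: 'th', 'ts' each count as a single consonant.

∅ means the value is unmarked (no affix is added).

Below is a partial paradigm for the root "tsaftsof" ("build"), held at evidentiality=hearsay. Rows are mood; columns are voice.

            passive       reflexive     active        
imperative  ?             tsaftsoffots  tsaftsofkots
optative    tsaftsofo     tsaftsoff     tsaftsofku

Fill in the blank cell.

Attach voice passive -o → tsaftsofo.
evidentiality = hearsay: zero marking, form stays tsaftsofo.
Attach mood imperative -ots → tsaftsofoots.
Apply vowel deletion: tsaftsofoots → tsaftsofots.

tsaftsofots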